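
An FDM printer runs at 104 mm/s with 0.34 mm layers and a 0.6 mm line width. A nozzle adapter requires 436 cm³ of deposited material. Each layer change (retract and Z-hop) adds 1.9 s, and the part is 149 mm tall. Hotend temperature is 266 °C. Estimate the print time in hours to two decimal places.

5.94 hours

Bead cross-section = 0.34 × 0.6, so 0.204 mm².
Path length: 436000 mm³ / 0.204 mm² → 2137254.9 mm.
Time extruding: 2137254.9 / 104 → 20550.5 s.
Number of layers: 149 / 0.34 → 439 (rounded up).
Z-hop total = 439 × 1.9 = 834.1 s.
Altogether 20550.5 + 834.1 = 21384.6 s, i.e. 5.94 hours.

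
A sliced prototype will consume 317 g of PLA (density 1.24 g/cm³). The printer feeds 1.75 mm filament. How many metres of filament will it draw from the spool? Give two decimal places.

106.28 m

Volume = 317 g / 1.24 g·cm⁻³ = 255.6452 cm³ = 255645.2 mm³.
Cross-section of 1.75 mm filament: π·(1.75/2)² = 2.4053 mm².
Length = 255645.2 / 2.4053 = 106284.12 mm = 106.28 m.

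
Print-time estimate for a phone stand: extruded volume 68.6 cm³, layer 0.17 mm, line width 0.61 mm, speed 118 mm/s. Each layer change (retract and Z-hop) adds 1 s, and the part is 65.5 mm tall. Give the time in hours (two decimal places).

1.66 hours

Bead cross-section: 0.17 × 0.61 → 0.1037 mm².
Path length: 68600 mm³ / 0.1037 mm² → 661523.6 mm.
Extrusion time = 661523.6 / 118 = 5606.1 s.
Layer count = ceil(65.5 / 0.17) = 386.
Layer-change overhead = 386 × 1 = 386 s.
Altogether 5606.1 + 386 = 5992.1 s, i.e. 1.66 hours.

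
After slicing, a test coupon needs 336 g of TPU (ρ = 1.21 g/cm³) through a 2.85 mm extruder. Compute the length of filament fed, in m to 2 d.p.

43.53 m

Volume = 336 g / 1.21 g·cm⁻³ = 277.686 cm³ = 277686 mm³.
A = π r² = π × 1.425² = 6.3794 mm².
Length = 277686 / 6.3794 = 43528.55 mm = 43.53 m.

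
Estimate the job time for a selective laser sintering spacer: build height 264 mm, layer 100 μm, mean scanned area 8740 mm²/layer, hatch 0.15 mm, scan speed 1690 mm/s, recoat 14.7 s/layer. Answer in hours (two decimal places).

Number of layers: 264 / 0.1 → 2640 (rounded up).
Per-layer scan distance = 8740 / 0.15 = 58266.7 mm.
Laser time per layer = 58266.7 / 1690, so 34.4773 s.
Per-layer time: 34.4773 + 14.7 → 49.1773 s.
2640 layers × 49.1773 s/layer = 129828.072 s, i.e. 36.06 hours.

36.06 hours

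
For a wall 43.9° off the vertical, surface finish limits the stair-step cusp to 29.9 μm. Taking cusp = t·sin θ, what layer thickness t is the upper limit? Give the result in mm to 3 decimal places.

0.043 mm

t = h_c / sin θ = 0.0299 / 0.6934 = 0.043 mm.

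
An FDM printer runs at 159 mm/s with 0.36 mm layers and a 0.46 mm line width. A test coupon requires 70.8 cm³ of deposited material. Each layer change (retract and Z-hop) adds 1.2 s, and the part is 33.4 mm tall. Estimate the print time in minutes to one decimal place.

46.7 minutes

Line area = 0.36 × 0.46 = 0.1656 mm².
Path length: 70800 mm³ / 0.1656 mm² → 427536.2 mm.
Extrusion time: 427536.2 / 159 → 2688.9 s.
Layers = ⌈33.4/0.36⌉ = 93.
Z-hop total = 93 × 1.2, so 111.6 s.
Altogether 2688.9 + 111.6 = 2800.5 s, i.e. 46.7 minutes.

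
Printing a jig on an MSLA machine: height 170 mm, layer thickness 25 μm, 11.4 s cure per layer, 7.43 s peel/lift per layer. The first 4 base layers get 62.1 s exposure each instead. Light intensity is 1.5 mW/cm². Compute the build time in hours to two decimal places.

35.62 hours

Layers = ⌈170/0.025⌉ = 6800.
Bottom layers = 4 × (62.1 + 7.43) = 278.12 s.
Normal layers: 6796 × (11.4 + 7.43) → 127968.68 s.
Total = 278.12 + 127968.68 = 128246.8 s = 35.62 hours.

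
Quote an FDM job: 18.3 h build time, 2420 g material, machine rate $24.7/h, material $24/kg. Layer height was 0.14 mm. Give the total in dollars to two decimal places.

Time charge = 24.7 × 18.3, so $452.01.
Material cost = 24 × 2420/1000, so $58.08.
Total = 452.01 + 58.08 = $510.09.

$510.09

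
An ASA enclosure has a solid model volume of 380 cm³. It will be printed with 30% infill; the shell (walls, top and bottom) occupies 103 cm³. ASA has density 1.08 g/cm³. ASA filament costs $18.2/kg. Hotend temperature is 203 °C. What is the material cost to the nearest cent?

$3.66

Interior volume = 380 − 103, so 277 cm³.
Infill deposited = 0.30 × 277, so 83.1 cm³.
Total extruded: 103 + 83.1 → 186.1 cm³.
Mass = 186.1 × 1.08, so 200.988 g.
Cost = 200.988 g / 1000 × $18.2/kg = $3.66.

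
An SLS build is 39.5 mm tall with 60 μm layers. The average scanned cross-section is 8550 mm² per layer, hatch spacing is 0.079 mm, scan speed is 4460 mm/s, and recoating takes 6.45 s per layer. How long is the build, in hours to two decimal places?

5.62 hours

Layer count = ceil(39.5 / 0.06) = 659.
Scan path per layer = 8550 / 0.079, so 108227.8 mm.
Scan time per layer = 108227.8 / 4460 = 24.2663 s.
Per-layer time = 24.2663 + 6.45, so 30.7163 s.
Build time = 659 × 30.7163 = 20242.0417 s = 5.62 hours.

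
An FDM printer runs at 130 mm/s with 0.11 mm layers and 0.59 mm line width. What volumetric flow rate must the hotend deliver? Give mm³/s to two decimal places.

Extrusion cross-section = 0.11 × 0.59, so 0.0649 mm².
Q = v·A = 130 × 0.0649 = 8.44 mm³/s.

8.44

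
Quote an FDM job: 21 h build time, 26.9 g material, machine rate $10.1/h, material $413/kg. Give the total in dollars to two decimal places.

$223.21

Machine cost = 10.1 × 21 = $212.10.
Material cost = 413 × 26.9/1000, so $11.1097.
Total = 212.10 + 11.1097 = 223.2097 ≈ $223.21.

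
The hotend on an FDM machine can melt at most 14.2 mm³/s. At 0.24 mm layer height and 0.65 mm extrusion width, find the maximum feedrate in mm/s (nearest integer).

91 mm/s

Bead cross-section = 0.24 × 0.65, so 0.156 mm².
Max speed = 14.2 / 0.156 = 91.03 ≈ 91 mm/s.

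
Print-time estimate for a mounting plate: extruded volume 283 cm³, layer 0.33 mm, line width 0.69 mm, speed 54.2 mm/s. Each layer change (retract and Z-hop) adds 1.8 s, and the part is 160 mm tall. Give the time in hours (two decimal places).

6.61 hours

Extrusion cross-section: 0.33 × 0.69 → 0.2277 mm².
Path length: 283000 mm³ / 0.2277 mm² → 1242863.4 mm.
Time extruding: 1242863.4 / 54.2 → 22931.1 s.
Layer count = ceil(160 / 0.33) = 485.
Z-hop total: 485 × 1.8 → 873 s.
Altogether 22931.1 + 873 = 23804.1 s, i.e. 6.61 hours.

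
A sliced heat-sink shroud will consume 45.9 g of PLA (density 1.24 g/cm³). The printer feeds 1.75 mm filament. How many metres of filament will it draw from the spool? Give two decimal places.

15.39 m

Extruded volume: 45.9/1.24 = 37.0161 cm³ (37016.1 mm³).
Cross-section of 1.75 mm filament: π·(1.75/2)² = 2.4053 mm².
Length = 37016.1 / 2.4053 = 15389.39 mm = 15.39 m.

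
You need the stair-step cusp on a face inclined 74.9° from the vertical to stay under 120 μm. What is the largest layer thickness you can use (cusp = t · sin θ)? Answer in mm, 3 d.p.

0.124 mm

sin(74.9°) = 0.9655; t_max = 0.12/0.9655 = 0.124 mm.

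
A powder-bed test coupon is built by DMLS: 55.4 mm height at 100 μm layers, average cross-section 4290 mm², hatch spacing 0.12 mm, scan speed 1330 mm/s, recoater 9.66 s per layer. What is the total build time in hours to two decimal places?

5.62 hours

Number of layers: 55.4 / 0.1 → 554 (rounded up).
Per-layer scan distance: 4290 / 0.12 → 35750 mm.
Laser time per layer = 35750 / 1330 = 26.8797 s.
Layer cycle = 26.8797 + 9.66 = 36.5397 s.
Total: 554 × 36.5397 s = 20242.9938 s → 5.62 hours.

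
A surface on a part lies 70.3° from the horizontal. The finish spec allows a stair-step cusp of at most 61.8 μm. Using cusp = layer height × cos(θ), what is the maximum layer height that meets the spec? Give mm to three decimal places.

0.183 mm

Layer height = cusp / cos(70.3°) = 0.0618 / 0.3371 = 0.183 mm.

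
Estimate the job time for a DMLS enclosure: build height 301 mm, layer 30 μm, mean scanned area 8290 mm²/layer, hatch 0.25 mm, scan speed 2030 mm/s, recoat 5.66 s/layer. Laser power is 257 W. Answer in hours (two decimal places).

Layer count = ceil(301 / 0.03) = 10034.
Per-layer scan distance = 8290 / 0.25, so 33160 mm.
Laser time per layer = 33160 / 2030 = 16.335 s.
Layer cycle = 16.335 + 5.66 = 21.995 s.
10034 layers × 21.995 s/layer = 220697.83 s, i.e. 61.30 hours.

61.30 hours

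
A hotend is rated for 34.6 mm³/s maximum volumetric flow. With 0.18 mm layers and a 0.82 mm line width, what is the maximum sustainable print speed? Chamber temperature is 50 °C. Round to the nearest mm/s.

A = 0.18 × 0.82 = 0.1476 mm².
v_max = Q/A = 34.6/0.1476 = 234.42 mm/s → 234 mm/s.

234 mm/s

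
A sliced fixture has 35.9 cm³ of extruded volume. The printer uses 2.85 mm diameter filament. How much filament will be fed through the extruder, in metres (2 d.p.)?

5.63 m

Filament cross-section = π × (2.85/2)² = 6.3794 mm².
L = 35900 mm³ / 6.3794 mm² = 5627.49 mm, i.e. 5.63 m.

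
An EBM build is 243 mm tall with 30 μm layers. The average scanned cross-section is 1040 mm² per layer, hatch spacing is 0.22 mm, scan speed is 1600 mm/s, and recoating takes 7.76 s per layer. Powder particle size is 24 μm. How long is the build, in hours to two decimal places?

24.11 hours

Number of layers: 243 / 0.03 → 8100 (rounded up).
Hatch length per layer: 1040 / 0.22 → 4727.3 mm.
Beam time per layer = 4727.3 / 1600 = 2.9546 s.
Time per layer = 2.9546 + 7.76 = 10.7146 s.
8100 layers × 10.7146 s/layer = 86788.26 s, i.e. 24.11 hours.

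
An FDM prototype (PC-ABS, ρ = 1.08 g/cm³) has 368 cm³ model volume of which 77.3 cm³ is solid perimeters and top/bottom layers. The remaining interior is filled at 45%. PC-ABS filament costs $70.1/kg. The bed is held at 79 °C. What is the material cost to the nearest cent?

Volume inside the shell = 368 − 77.3 = 290.7 cm³.
Deposited infill: 0.45 × 290.7 → 130.815 cm³.
Total printed volume = 77.3 + 130.815, so 208.115 cm³.
Mass = 208.115 × 1.08, so 224.7642 g.
At $70.1/kg: 224.7642/1000 × 70.1 = $15.76.

$15.76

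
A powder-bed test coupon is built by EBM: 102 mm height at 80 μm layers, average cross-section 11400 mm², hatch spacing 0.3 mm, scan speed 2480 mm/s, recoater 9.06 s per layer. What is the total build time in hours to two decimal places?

Layers = ⌈102/0.08⌉ = 1275.
Hatch length per layer = 11400 / 0.3, so 38000 mm.
Beam time per layer = 38000 / 2480 = 15.3226 s.
Time per layer = 15.3226 + 9.06 = 24.3826 s.
Total: 1275 × 24.3826 s = 31087.815 s → 8.64 hours.

8.64 hours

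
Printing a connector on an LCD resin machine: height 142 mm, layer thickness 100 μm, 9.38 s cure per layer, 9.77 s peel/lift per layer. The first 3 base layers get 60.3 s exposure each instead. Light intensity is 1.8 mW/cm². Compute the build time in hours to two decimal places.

7.60 hours

Number of layers: 142 / 0.1 → 1420 (rounded up).
Bottom layers: 3 × (60.3 + 9.77) → 210.21 s.
Remaining layers: 1417 × (9.38 + 9.77) → 27135.55 s.
Total = 210.21 + 27135.55 = 27345.76 s = 7.60 hours.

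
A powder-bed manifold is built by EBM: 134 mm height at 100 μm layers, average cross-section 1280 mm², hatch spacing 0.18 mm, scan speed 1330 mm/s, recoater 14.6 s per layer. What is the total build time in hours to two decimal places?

7.42 hours

Layer count = ceil(134 / 0.1) = 1340.
Scan path per layer = 1280 / 0.18 = 7111.1 mm.
Per-layer scan time = 7111.1 / 1330, so 5.3467 s.
Layer cycle = 5.3467 + 14.6, so 19.9467 s.
1340 layers × 19.9467 s/layer = 26728.578 s, i.e. 7.42 hours.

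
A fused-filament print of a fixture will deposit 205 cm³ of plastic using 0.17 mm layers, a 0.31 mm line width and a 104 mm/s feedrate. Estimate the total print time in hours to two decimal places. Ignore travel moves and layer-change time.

Line area = 0.17 × 0.31 = 0.0527 mm².
Total extruded path = 205000/0.0527 = 3889943.1 mm.
Extrusion time = 3889943.1 / 104, so 37403.3 s.
That's 37403.3 s → 10.39 hours.

10.39 hours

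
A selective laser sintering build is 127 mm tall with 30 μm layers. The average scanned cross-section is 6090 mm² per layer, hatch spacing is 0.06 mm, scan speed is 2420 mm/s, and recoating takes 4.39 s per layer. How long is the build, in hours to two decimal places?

Number of layers: 127 / 0.03 → 4234 (rounded up).
Hatch length per layer = 6090 / 0.06, so 101500 mm.
Scan time per layer = 101500 / 2420, so 41.9421 s.
Time per layer: 41.9421 + 4.39 → 46.3321 s.
4234 layers × 46.3321 s/layer = 196170.1114 s, i.e. 54.49 hours.

54.49 hours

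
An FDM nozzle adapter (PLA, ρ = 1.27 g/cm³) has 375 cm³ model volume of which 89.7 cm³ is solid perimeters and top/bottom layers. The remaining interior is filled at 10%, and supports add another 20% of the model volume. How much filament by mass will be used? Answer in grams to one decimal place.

Volume inside the shell = 375 − 89.7 = 285.3 cm³.
Infill volume = 0.10 × 285.3, so 28.53 cm³.
Support = 0.20 × 375, so 75 cm³.
Total extruded = 89.7 + 28.53 + 75 = 193.23 cm³.
Mass = 193.23 × 1.27 = 245.4021 g.

245.4 g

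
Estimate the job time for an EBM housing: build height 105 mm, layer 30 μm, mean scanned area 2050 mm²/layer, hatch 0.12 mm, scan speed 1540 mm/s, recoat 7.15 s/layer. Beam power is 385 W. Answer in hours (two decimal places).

Layer count = ceil(105 / 0.03) = 3500.
Scan path per layer = 2050 / 0.12 = 17083.3 mm.
Scan time per layer = 17083.3 / 1540, so 11.0931 s.
Time per layer = 11.0931 + 7.15, so 18.2431 s.
3500 layers × 18.2431 s/layer = 63850.85 s, i.e. 17.74 hours.

17.74 hours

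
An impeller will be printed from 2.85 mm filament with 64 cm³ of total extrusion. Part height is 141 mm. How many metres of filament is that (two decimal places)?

Filament cross-section = π × (2.85/2)² = 6.3794 mm².
Length = 64 cm³ / 6.3794 mm² = 64000 / 6.3794 = 10032.29 mm = 10.03 m.

10.03 m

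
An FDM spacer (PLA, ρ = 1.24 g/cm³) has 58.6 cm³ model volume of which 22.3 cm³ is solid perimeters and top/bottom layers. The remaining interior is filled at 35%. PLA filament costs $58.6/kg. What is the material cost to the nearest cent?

$2.54

Volume inside the shell = 58.6 − 22.3, so 36.3 cm³.
Infill volume: 0.35 × 36.3 → 12.705 cm³.
Deposited volume: 22.3 + 12.705 → 35.005 cm³.
Mass = 35.005 × 1.24 = 43.4062 g.
At $58.6/kg: 43.4062/1000 × 58.6 = $2.54.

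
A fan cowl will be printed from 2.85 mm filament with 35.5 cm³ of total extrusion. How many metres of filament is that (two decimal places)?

Filament cross-section = π × (2.85/2)² = 6.3794 mm².
L = 35500 mm³ / 6.3794 mm² = 5564.79 mm, i.e. 5.56 m.

5.56 m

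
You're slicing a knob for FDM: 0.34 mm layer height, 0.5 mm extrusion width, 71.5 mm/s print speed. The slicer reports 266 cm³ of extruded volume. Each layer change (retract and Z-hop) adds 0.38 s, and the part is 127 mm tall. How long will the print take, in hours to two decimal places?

Line area: 0.34 × 0.5 → 0.17 mm².
Total extruded path = 266000/0.17 = 1564705.9 mm.
Print-move time: 1564705.9 / 71.5 → 21884 s.
Layer count = ceil(127 / 0.34) = 374.
Z-hop total = 374 × 0.38 = 142.12 s.
Altogether 21884 + 142.12 = 22026.12 s, i.e. 6.12 hours.

6.12 hours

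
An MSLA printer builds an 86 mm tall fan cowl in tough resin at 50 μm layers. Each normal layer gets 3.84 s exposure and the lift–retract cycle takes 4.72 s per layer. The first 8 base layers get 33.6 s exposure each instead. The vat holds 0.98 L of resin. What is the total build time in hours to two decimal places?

4.16 hours

Layer count = ceil(86 / 0.05) = 1720.
Base layers = 8 × (33.6 + 4.72) = 306.56 s.
Remaining layers = 1712 × (3.84 + 4.72) = 14654.72 s.
Total = 306.56 + 14654.72 = 14961.28 s = 4.16 hours.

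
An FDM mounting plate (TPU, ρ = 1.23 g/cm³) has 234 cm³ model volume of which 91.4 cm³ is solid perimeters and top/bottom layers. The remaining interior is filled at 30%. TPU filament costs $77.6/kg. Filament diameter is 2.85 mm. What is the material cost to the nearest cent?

Interior volume: 234 − 91.4 → 142.6 cm³.
Infill deposited: 0.30 × 142.6 → 42.78 cm³.
Total printed volume: 91.4 + 42.78 → 134.18 cm³.
Mass = 134.18 × 1.23, so 165.0414 g.
Cost = 165.0414 g / 1000 × $77.6/kg = $12.81.

$12.81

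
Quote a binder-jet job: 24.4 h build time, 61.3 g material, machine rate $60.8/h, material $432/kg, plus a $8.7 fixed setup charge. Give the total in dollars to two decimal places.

Machine-time cost: 60.8 × 24.4 → $1483.52.
Material charge = 432 × 61.3/1000, so $26.4816.
Total = 1483.52 + 26.4816 + 8.7 = 1518.7016 ≈ $1518.70.

$1518.70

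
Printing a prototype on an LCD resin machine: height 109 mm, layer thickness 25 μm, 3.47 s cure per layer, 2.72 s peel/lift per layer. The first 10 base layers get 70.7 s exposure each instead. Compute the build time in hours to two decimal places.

7.68 hours

Layer count = ceil(109 / 0.025) = 4360.
Base layers = 10 × (70.7 + 2.72) = 734.2 s.
Remaining layers = 4350 × (3.47 + 2.72) = 26926.5 s.
Sum: 734.2 + 26926.5 = 27660.7 s → 7.68 hours.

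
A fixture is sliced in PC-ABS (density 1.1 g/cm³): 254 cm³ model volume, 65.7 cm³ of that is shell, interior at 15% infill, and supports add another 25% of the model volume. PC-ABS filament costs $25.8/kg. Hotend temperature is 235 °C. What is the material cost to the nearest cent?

$4.47

Interior volume = 254 − 65.7 = 188.3 cm³.
Deposited infill: 0.15 × 188.3 → 28.245 cm³.
Support = 0.25 × 254 = 63.5 cm³.
Deposited volume = 65.7 + 28.245 + 63.5 = 157.445 cm³.
Mass = 157.445 × 1.1 = 173.1895 g.
Cost = 173.1895 g / 1000 × $25.8/kg = $4.47.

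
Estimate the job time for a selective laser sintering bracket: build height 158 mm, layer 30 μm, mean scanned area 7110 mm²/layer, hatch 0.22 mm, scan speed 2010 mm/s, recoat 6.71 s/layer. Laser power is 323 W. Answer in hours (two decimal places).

Layer count = ceil(158 / 0.03) = 5267.
Hatch length per layer: 7110 / 0.22 → 32318.2 mm.
Scan time per layer: 32318.2 / 2010 → 16.0787 s.
Layer cycle: 16.0787 + 6.71 → 22.7887 s.
Build time = 5267 × 22.7887 = 120028.0829 s = 33.34 hours.

33.34 hours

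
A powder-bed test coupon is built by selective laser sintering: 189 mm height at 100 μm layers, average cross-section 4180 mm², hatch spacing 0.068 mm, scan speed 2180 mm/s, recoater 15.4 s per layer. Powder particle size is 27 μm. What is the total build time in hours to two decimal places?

Layers = ⌈189/0.1⌉ = 1890.
Per-layer scan distance = 4180 / 0.068, so 61470.6 mm.
Scan time per layer = 61470.6 / 2180 = 28.1975 s.
Per-layer time = 28.1975 + 15.4, so 43.5975 s.
Build time = 1890 × 43.5975 = 82399.275 s = 22.89 hours.

22.89 hours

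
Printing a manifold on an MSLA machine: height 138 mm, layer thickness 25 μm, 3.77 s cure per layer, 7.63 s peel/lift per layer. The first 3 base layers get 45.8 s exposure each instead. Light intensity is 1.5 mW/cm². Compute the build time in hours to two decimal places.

17.52 hours

Layers = ⌈138/0.025⌉ = 5520.
Burn-in layers: 3 × (45.8 + 7.63) → 160.29 s.
Remaining layers = 5517 × (3.77 + 7.63), so 62893.8 s.
Total = 160.29 + 62893.8 = 63054.09 s = 17.52 hours.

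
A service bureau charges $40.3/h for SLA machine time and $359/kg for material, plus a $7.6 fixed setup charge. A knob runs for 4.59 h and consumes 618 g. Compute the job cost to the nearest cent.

Machine cost = 40.3 × 4.59 = $184.977.
Material charge = 359 × 618/1000, so $221.862.
Adding setup: 184.977 + 221.862 + 7.6 → 414.439 ≈ $414.44.

$414.44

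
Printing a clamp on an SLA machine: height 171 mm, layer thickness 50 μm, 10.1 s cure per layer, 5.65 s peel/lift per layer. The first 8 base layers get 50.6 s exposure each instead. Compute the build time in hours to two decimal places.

Number of layers: 171 / 0.05 → 3420 (rounded up).
Base layers = 8 × (50.6 + 5.65) = 450 s.
Remaining layers = 3412 × (10.1 + 5.65), so 53739 s.
Total = 450 + 53739 = 54189 s = 15.05 hours.

15.05 hours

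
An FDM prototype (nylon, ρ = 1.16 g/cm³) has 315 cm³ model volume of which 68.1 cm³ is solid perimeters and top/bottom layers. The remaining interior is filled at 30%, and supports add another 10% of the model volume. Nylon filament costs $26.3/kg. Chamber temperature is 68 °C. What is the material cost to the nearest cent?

Infill region: 315 − 68.1 → 246.9 cm³.
Infill deposited = 0.30 × 246.9 = 74.07 cm³.
Support: 0.10 × 315 → 31.5 cm³.
Total extruded = 68.1 + 74.07 + 31.5, so 173.67 cm³.
Mass = 173.67 × 1.16, so 201.4572 g.
At $26.3/kg: 201.4572/1000 × 26.3 = $5.30.

$5.30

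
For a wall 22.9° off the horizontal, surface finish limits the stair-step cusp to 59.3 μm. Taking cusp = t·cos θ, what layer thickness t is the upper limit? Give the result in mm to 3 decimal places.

0.064 mm

t = h_c / cos θ = 0.0593 / 0.9212 = 0.064 mm.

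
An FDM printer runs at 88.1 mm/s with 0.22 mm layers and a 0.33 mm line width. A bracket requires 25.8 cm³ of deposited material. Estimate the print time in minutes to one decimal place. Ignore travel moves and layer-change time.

Bead cross-section = 0.22 × 0.33, so 0.0726 mm².
Path length: 25800 mm³ / 0.0726 mm² → 355371.9 mm.
Time extruding = 355371.9 / 88.1, so 4033.7 s.
In the requested units: 4033.7 s = 67.2 minutes.

67.2 minutes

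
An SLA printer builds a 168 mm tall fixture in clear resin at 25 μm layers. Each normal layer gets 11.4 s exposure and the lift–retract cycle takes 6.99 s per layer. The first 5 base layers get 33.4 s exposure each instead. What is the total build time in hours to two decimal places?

34.36 hours

Layers = ⌈168/0.025⌉ = 6720.
Base layers = 5 × (33.4 + 6.99), so 201.95 s.
Remaining layers = 6715 × (11.4 + 6.99), so 123488.85 s.
Total = 201.95 + 123488.85 = 123690.8 s = 34.36 hours.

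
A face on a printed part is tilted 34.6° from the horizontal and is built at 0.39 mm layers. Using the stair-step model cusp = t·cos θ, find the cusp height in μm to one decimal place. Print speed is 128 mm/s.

321.0 μm

Cusp = layer height × cos(34.6°) = 0.39 × 0.8231 = 0.321009 mm = 321.0 μm.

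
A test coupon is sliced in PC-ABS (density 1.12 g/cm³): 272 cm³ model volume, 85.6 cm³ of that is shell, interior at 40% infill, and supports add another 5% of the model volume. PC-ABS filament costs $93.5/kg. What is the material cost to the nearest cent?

Volume inside the shell = 272 − 85.6, so 186.4 cm³.
Deposited infill: 0.40 × 186.4 → 74.56 cm³.
Support: 0.05 × 272 → 13.6 cm³.
Total extruded = 85.6 + 74.56 + 13.6 = 173.76 cm³.
Mass = 173.76 × 1.12, so 194.6112 g.
At $93.5/kg: 194.6112/1000 × 93.5 = $18.20.

$18.20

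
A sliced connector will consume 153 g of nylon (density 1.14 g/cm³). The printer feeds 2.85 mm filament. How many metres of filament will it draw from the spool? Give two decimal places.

Extruded volume: 153/1.14 = 134.2105 cm³ (134210.5 mm³).
Filament cross-section = π × (2.85/2)² = 6.3794 mm².
L = V/A = 134210.5/6.3794 = 21038.11 mm → 21.04 m.

21.04 m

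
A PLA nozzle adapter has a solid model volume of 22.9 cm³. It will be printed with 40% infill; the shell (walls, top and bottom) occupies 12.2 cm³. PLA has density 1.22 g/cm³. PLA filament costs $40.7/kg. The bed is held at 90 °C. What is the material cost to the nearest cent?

Interior volume = 22.9 − 12.2, so 10.7 cm³.
Deposited infill: 0.40 × 10.7 → 4.28 cm³.
Deposited volume = 12.2 + 4.28, so 16.48 cm³.
Mass: 16.48 × 1.22 → 20.1056 g.
Cost = 20.1056 g / 1000 × $40.7/kg = $0.82.

$0.82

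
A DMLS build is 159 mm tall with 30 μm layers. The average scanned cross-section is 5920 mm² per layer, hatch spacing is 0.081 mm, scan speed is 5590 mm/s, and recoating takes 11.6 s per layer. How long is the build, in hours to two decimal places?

Layer count = ceil(159 / 0.03) = 5300.
Hatch length per layer = 5920 / 0.081 = 73086.4 mm.
Per-layer scan time = 73086.4 / 5590, so 13.0745 s.
Layer cycle: 13.0745 + 11.6 → 24.6745 s.
Total: 5300 × 24.6745 s = 130774.85 s → 36.33 hours.

36.33 hours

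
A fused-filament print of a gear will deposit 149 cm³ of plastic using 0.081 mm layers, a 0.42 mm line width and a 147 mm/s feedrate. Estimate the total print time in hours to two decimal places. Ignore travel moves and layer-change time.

8.28 hours

Extrusion cross-section: 0.081 × 0.42 → 0.03402 mm².
Total extruded path = 149000/0.03402 = 4379776.6 mm.
Print-move time = 4379776.6 / 147, so 29794.4 s.
Converting: 29794.4 s = 8.28 hours.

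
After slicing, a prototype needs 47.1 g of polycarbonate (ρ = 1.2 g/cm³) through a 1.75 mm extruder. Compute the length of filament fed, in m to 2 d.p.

16.32 m

Volume = 47.1 g / 1.2 g·cm⁻³ = 39.25 cm³ = 39250 mm³.
Filament cross-section = π × (1.75/2)² = 2.4053 mm².
L = V/A = 39250/2.4053 = 16318.13 mm → 16.32 m.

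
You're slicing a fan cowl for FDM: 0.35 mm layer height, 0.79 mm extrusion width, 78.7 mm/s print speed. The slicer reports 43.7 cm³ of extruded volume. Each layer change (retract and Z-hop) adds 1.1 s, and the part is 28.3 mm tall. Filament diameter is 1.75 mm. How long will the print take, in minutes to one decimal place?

Bead cross-section = 0.35 × 0.79, so 0.2765 mm².
Toolpath length = 43.7 cm³ / 0.2765 mm² = 43700 / 0.2765 = 158047 mm.
Print-move time: 158047 / 78.7 → 2008.2 s.
Layer count = ceil(28.3 / 0.35) = 81.
Non-print overhead = 81 × 1.1 = 89.1 s.
Altogether 2008.2 + 89.1 = 2097.3 s, i.e. 35.0 minutes.

35.0 minutes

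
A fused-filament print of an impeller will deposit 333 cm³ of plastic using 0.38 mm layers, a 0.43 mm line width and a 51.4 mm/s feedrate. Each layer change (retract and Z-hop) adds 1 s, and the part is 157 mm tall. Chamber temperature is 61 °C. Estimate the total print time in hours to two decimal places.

11.13 hours

Extrusion cross-section: 0.38 × 0.43 → 0.1634 mm².
Path length: 333000 mm³ / 0.1634 mm² → 2037943.7 mm.
Extrusion time = 2037943.7 / 51.4, so 39648.7 s.
Layer count = ceil(157 / 0.38) = 414.
Non-print overhead = 414 × 1 = 414 s.
Total = 39648.7 + 414 = 40062.7 s = 11.13 hours.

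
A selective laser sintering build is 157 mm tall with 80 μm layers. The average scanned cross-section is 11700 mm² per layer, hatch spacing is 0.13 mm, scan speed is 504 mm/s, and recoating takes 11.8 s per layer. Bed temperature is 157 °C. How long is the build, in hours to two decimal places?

Layer count = ceil(157 / 0.08) = 1963.
Per-layer scan distance = 11700 / 0.13 = 90000 mm.
Laser time per layer = 90000 / 504, so 178.5714 s.
Time per layer: 178.5714 + 11.8 → 190.3714 s.
Total: 1963 × 190.3714 s = 373699.0582 s → 103.81 hours.

103.81 hours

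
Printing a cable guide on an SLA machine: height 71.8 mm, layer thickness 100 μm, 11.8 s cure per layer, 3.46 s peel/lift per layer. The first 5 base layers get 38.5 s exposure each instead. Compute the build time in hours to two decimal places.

Layers = ⌈71.8/0.1⌉ = 718.
Burn-in layers = 5 × (38.5 + 3.46) = 209.8 s.
Regular layers = 713 × (11.8 + 3.46) = 10880.38 s.
Sum: 209.8 + 10880.38 = 11090.18 s → 3.08 hours.

3.08 hours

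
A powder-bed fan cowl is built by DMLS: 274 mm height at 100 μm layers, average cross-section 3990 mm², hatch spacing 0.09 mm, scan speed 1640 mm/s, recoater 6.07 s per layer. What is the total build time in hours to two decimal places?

25.19 hours

Number of layers: 274 / 0.1 → 2740 (rounded up).
Scan path per layer: 3990 / 0.09 → 44333.3 mm.
Laser time per layer: 44333.3 / 1640 → 27.0325 s.
Time per layer = 27.0325 + 6.07 = 33.1025 s.
Total: 2740 × 33.1025 s = 90700.85 s → 25.19 hours.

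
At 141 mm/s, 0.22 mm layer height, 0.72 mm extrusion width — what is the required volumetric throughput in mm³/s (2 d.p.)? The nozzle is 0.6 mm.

Bead cross-section = 0.22 × 0.72, so 0.1584 mm².
Volumetric flow = 141 × 0.1584 = 22.33 mm³/s.

22.33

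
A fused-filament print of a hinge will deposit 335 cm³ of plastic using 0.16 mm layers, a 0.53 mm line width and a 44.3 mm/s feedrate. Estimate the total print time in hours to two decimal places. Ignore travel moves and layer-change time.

24.77 hours

Extrusion cross-section = 0.16 × 0.53 = 0.0848 mm².
Toolpath length = 335 cm³ / 0.0848 mm² = 335000 / 0.0848 = 3950471.7 mm.
Time extruding: 3950471.7 / 44.3 → 89175.4 s.
Converting: 89175.4 s = 24.77 hours.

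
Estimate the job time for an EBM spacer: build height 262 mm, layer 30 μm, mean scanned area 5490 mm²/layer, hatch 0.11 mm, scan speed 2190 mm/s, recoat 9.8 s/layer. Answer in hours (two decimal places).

79.07 hours

Layer count = ceil(262 / 0.03) = 8734.
Hatch length per layer = 5490 / 0.11 = 49909.1 mm.
Per-layer scan time = 49909.1 / 2190 = 22.7895 s.
Per-layer time: 22.7895 + 9.8 → 32.5895 s.
8734 layers × 32.5895 s/layer = 284636.693 s, i.e. 79.07 hours.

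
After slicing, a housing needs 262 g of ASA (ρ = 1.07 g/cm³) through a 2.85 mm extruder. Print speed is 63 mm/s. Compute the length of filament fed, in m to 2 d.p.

38.38 m

Extruded volume: 262/1.07 = 244.8598 cm³ (244859.8 mm³).
A = π r² = π × 1.425² = 6.3794 mm².
Length = 244859.8 / 6.3794 = 38382.89 mm = 38.38 m.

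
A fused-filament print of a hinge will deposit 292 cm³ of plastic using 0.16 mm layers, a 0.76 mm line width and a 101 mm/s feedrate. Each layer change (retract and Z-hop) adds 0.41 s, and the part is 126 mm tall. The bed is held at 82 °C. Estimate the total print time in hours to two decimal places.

6.69 hours

Bead cross-section = 0.16 × 0.76, so 0.1216 mm².
Toolpath length = 292 cm³ / 0.1216 mm² = 292000 / 0.1216 = 2401315.8 mm.
Extrusion time = 2401315.8 / 101, so 23775.4 s.
Number of layers: 126 / 0.16 → 788 (rounded up).
Non-print overhead: 788 × 0.41 → 323.08 s.
Altogether 23775.4 + 323.08 = 24098.48 s, i.e. 6.69 hours.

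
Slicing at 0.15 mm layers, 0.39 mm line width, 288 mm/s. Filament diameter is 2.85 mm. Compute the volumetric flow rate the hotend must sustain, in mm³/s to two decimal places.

A = 0.15 × 0.39 = 0.0585 mm².
Q = v·A = 288 × 0.0585 = 16.85 mm³/s.

16.85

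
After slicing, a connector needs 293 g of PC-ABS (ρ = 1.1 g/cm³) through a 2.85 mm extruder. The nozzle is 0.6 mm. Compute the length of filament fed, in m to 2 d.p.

Volume = 293 g / 1.1 g·cm⁻³ = 266.3636 cm³ = 266363.6 mm³.
A = π r² = π × 1.425² = 6.3794 mm².
Length = 266363.6 / 6.3794 = 41753.71 mm = 41.75 m.

41.75 m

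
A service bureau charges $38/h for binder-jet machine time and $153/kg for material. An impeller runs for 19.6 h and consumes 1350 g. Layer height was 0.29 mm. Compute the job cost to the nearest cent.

$951.35

Machine cost = 38 × 19.6 = $744.80.
Material charge: 153 × 1350/1000 → $206.55.
Total = 744.80 + 206.55 = $951.35.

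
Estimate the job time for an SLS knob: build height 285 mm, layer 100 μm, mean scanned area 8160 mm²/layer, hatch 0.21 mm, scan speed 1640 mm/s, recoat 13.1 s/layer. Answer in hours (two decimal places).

29.13 hours

Number of layers: 285 / 0.1 → 2850 (rounded up).
Per-layer scan distance: 8160 / 0.21 → 38857.1 mm.
Laser time per layer: 38857.1 / 1640 → 23.6934 s.
Time per layer = 23.6934 + 13.1, so 36.7934 s.
Total: 2850 × 36.7934 s = 104861.19 s → 29.13 hours.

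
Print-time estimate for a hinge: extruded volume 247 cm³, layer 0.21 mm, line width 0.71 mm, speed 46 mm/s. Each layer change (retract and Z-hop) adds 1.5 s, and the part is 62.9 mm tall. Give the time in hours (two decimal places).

Bead cross-section = 0.21 × 0.71, so 0.1491 mm².
Total extruded path = 247000/0.1491 = 1656606.3 mm.
Time extruding = 1656606.3 / 46, so 36013.2 s.
Number of layers: 62.9 / 0.21 → 300 (rounded up).
Non-print overhead = 300 × 1.5 = 450 s.
Total = 36013.2 + 450 = 36463.2 s = 10.13 hours.

10.13 hours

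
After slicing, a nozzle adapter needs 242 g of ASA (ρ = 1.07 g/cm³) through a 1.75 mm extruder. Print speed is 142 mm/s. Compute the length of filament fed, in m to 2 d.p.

Volume = 242 g / 1.07 g·cm⁻³ = 226.1682 cm³ = 226168.2 mm³.
Filament cross-section = π × (1.75/2)² = 2.4053 mm².
Length = 226168.2 / 2.4053 = 94029.1 mm = 94.03 m.

94.03 m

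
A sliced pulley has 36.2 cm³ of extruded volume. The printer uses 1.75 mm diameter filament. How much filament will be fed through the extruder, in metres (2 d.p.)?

A = π r² = π × 0.875² = 2.4053 mm².
L = 36200 mm³ / 2.4053 mm² = 15050.1 mm, i.e. 15.05 m.

15.05 m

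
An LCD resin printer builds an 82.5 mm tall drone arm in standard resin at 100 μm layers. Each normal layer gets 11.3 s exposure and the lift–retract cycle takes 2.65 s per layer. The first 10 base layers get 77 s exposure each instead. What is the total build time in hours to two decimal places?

3.38 hours

Number of layers: 82.5 / 0.1 → 825 (rounded up).
Base layers: 10 × (77 + 2.65) → 796.5 s.
Normal layers: 815 × (11.3 + 2.65) → 11369.25 s.
Total = 796.5 + 11369.25 = 12165.75 s = 3.38 hours.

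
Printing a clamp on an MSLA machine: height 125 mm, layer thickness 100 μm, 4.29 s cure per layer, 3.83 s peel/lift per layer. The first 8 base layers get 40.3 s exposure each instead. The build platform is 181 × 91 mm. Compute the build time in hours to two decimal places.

2.90 hours

Layers = ⌈125/0.1⌉ = 1250.
Base layers = 8 × (40.3 + 3.83), so 353.04 s.
Remaining layers = 1242 × (4.29 + 3.83) = 10085.04 s.
Sum: 353.04 + 10085.04 = 10438.08 s → 2.90 hours.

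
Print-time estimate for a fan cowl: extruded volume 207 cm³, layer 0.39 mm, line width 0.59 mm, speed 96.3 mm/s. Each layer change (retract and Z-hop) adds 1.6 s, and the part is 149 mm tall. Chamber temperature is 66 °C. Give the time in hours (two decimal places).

Bead cross-section = 0.39 × 0.59 = 0.2301 mm².
Total extruded path = 207000/0.2301 = 899608.9 mm.
Print-move time: 899608.9 / 96.3 → 9341.7 s.
Layer count = ceil(149 / 0.39) = 383.
Layer-change overhead = 383 × 1.6, so 612.8 s.
Altogether 9341.7 + 612.8 = 9954.5 s, i.e. 2.77 hours.

2.77 hours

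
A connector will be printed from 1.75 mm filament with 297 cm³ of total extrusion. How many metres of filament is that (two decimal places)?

Filament cross-section = π × (1.75/2)² = 2.4053 mm².
Length = 297 cm³ / 2.4053 mm² = 297000 / 2.4053 = 123477.32 mm = 123.48 m.

123.48 m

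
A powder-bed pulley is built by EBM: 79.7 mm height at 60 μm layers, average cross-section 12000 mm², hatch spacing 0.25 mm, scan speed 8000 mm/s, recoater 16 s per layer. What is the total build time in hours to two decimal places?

Number of layers: 79.7 / 0.06 → 1329 (rounded up).
Scan path per layer = 12000 / 0.25 = 48000 mm.
Scan time per layer: 48000 / 8000 → 6 s.
Layer cycle = 6 + 16 = 22 s.
Build time = 1329 × 22 = 29238 s = 8.12 hours.

8.12 hours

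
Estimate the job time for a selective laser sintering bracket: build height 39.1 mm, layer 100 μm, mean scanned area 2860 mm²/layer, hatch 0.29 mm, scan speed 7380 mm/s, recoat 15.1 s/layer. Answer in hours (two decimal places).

1.79 hours

Number of layers: 39.1 / 0.1 → 391 (rounded up).
Per-layer scan distance = 2860 / 0.29 = 9862.1 mm.
Per-layer scan time = 9862.1 / 7380, so 1.3363 s.
Per-layer time = 1.3363 + 15.1 = 16.4363 s.
391 layers × 16.4363 s/layer = 6426.5933 s, i.e. 1.79 hours.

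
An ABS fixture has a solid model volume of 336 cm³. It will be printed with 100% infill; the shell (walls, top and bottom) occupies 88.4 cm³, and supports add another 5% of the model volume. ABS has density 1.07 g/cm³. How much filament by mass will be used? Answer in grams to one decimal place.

Interior volume = 336 − 88.4, so 247.6 cm³.
Deposited infill: 1.00 × 247.6 → 247.6 cm³.
Support: 0.05 × 336 → 16.8 cm³.
Total printed volume = 88.4 + 247.6 + 16.8, so 352.8 cm³.
Mass = 352.8 × 1.07, so 377.496 g.

377.5 g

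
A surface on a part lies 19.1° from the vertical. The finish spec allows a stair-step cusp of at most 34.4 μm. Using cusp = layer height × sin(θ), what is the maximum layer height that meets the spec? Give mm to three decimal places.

0.105 mm

t = h_c / sin θ = 0.0344 / 0.3272 = 0.105 mm.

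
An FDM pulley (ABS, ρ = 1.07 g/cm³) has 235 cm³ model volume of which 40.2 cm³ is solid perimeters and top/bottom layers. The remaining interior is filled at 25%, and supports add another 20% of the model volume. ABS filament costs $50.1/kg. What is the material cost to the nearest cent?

$7.29

Interior volume = 235 − 40.2 = 194.8 cm³.
Infill volume = 0.25 × 194.8, so 48.7 cm³.
Support: 0.20 × 235 → 47 cm³.
Deposited volume = 40.2 + 48.7 + 47, so 135.9 cm³.
Mass = 135.9 × 1.07, so 145.413 g.
Cost = 145.413 g / 1000 × $50.1/kg = $7.29.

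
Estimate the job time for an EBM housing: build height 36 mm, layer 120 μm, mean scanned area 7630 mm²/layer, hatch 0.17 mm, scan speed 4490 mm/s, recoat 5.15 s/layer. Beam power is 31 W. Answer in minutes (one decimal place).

Layers = ⌈36/0.12⌉ = 300.
Per-layer scan distance = 7630 / 0.17, so 44882.4 mm.
Beam time per layer = 44882.4 / 4490 = 9.9961 s.
Time per layer: 9.9961 + 5.15 → 15.1461 s.
Build time = 300 × 15.1461 = 4543.83 s = 75.7 minutes.

75.7 minutes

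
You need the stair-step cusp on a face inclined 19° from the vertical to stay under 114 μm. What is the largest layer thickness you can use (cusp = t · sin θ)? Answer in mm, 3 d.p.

0.350 mm

Layer height = cusp / sin(19°) = 0.114 / 0.3256 = 0.350 mm.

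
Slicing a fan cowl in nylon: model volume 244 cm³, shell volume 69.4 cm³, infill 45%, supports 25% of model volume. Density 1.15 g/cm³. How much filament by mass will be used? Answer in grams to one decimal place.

Volume inside the shell = 244 − 69.4 = 174.6 cm³.
Deposited infill = 0.45 × 174.6, so 78.57 cm³.
Support = 0.25 × 244, so 61 cm³.
Total extruded = 69.4 + 78.57 + 61, so 208.97 cm³.
Mass = 208.97 × 1.15 = 240.3155 g.

240.3 g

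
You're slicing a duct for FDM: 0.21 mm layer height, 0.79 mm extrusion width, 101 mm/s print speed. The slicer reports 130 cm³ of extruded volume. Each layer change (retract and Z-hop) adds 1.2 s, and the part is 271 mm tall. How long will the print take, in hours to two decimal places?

Bead cross-section: 0.21 × 0.79 → 0.1659 mm².
Toolpath length = 130 cm³ / 0.1659 mm² = 130000 / 0.1659 = 783604.6 mm.
Print-move time = 783604.6 / 101 = 7758.5 s.
Layers = ⌈271/0.21⌉ = 1291.
Layer-change overhead = 1291 × 1.2 = 1549.2 s.
Altogether 7758.5 + 1549.2 = 9307.7 s, i.e. 2.59 hours.

2.59 hours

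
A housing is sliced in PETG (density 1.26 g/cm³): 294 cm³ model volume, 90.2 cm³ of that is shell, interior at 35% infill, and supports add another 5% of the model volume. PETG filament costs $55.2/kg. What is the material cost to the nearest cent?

Interior volume = 294 − 90.2, so 203.8 cm³.
Infill volume = 0.35 × 203.8 = 71.33 cm³.
Support = 0.05 × 294 = 14.7 cm³.
Total printed volume: 90.2 + 71.33 + 14.7 → 176.23 cm³.
Mass = 176.23 × 1.26 = 222.0498 g.
At $55.2/kg: 222.0498/1000 × 55.2 = $12.26.

$12.26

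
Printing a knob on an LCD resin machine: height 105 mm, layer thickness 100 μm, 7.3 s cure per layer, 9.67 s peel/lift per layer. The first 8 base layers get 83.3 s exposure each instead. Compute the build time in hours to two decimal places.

Number of layers: 105 / 0.1 → 1050 (rounded up).
Bottom layers: 8 × (83.3 + 9.67) → 743.76 s.
Regular layers = 1042 × (7.3 + 9.67) = 17682.74 s.
Total = 743.76 + 17682.74 = 18426.5 s = 5.12 hours.

5.12 hours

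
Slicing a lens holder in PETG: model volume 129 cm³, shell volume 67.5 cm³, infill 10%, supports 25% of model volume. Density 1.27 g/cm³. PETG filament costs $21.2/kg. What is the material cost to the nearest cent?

$2.85

Infill region = 129 − 67.5, so 61.5 cm³.
Infill volume: 0.10 × 61.5 → 6.15 cm³.
Support = 0.25 × 129, so 32.25 cm³.
Total extruded = 67.5 + 6.15 + 32.25, so 105.9 cm³.
Mass = 105.9 × 1.27, so 134.493 g.
Cost = 134.493 g / 1000 × $21.2/kg = $2.85.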